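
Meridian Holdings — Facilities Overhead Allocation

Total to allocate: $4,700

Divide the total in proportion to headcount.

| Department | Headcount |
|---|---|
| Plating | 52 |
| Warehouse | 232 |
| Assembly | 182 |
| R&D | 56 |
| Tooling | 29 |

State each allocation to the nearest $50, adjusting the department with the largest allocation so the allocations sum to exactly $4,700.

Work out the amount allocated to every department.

Headcount total: 551.
Unrounded shares: Plating 52/551 × $4,700 = 443.56; Warehouse 232/551 × $4,700 = 1,978.95; Assembly 182/551 × $4,700 = 1,552.45; R&D 56/551 × $4,700 = 477.68; Tooling 29/551 × $4,700 = 247.37.
Rounded to nearest $50: Plating $450; Warehouse $2,000; Assembly $1,550; R&D $500; Tooling $250. Sum = $4,750.
Difference $4,700 − $4,750 = −$50 applied to largest allocation (Warehouse): Warehouse becomes $1,950.

Plating: $450 · Warehouse: $1,950 · Assembly: $1,550 · R&D: $500 · Tooling: $250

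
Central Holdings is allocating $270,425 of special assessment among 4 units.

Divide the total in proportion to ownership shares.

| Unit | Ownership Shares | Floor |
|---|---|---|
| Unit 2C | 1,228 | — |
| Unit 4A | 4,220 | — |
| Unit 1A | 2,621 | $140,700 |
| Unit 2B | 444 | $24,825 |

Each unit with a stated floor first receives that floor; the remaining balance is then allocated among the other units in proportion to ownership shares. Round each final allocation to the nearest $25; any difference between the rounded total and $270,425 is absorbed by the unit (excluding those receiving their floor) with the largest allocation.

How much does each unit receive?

Unit 2C: $23,650 | Unit 4A: $81,250 | Unit 1A: $140,700 | Unit 2B: $24,825

Minimums first: Unit 1A $140,700; Unit 2B $24,825. Remaining pool $104,900.
Remaining pool split over remaining ownership shares 5,448: Unit 2C 23,644.86 → $23,650; Unit 4A 81,255.14 → $81,250.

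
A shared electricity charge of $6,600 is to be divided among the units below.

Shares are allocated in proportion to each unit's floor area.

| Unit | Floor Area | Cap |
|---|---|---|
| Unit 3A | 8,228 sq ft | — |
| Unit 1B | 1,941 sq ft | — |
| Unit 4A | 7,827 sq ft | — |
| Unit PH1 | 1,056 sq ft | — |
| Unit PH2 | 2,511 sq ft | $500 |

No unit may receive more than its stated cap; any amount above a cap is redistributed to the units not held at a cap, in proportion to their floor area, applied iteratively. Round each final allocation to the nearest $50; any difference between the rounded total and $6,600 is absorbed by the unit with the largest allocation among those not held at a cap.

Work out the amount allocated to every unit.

Total floor area = 21,563.
Unconstrained shares: Unit 3A 2,518.43; Unit 1B 594.10; Unit 4A 2,395.69; Unit PH1 323.22; Unit PH2 768.57.
Held at cap: Unit PH2 ($500); balance $6,100 reallocated over remaining floor area 19,052.
Remaining shares: Unit 3A 2,634.41 → $2,650; Unit 1B 621.46 → $600; Unit 4A 2,506.02 → $2,500; Unit PH1 338.11 → $350.

Unit 3A: $2,650 · Unit 1B: $600 · Unit 4A: $2,500 · Unit PH1: $350 · Unit PH2: $500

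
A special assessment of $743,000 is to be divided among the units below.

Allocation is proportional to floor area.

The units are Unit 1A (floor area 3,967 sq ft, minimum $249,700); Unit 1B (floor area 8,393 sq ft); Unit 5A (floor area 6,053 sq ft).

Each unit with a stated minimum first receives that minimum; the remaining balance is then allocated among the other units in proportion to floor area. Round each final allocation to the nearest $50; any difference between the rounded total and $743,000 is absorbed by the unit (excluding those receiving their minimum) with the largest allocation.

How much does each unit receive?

Fund the minimums — Unit 1A $249,700. Residual $493,300.
Residual split over remaining floor area 14,446: Unit 1B 286,603.00 → $286,600; Unit 5A 206,697.00 → $206,700.

Unit 1A: $249,700; Unit 1B: $286,600; Unit 5A: $206,700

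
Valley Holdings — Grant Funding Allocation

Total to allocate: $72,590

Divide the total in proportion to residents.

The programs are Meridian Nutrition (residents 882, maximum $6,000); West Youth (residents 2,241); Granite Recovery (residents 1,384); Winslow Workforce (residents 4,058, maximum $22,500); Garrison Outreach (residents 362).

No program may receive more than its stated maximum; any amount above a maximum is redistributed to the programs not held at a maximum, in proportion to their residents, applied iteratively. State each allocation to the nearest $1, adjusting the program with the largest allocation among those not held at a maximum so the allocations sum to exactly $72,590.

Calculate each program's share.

Meridian Nutrition: $6,000 | West Youth: $24,782 | Granite Recovery: $15,305 | Winslow Workforce: $22,500 | Garrison Outreach: $4,003

Combined residents = 8,927.
Proportional shares (ignoring caps): Meridian Nutrition 7,171.99; West Youth 18,222.72; Granite Recovery 11,254.01; Winslow Workforce 32,997.67; Garrison Outreach 2,943.61.
Cap binds for Meridian Nutrition ($6,000), Winslow Workforce ($22,500); remaining pool $44,090 reallocated over remaining residents 3,987.
Redistributed shares: West Youth 24,781.96 → $24,782; Granite Recovery 15,304.88 → $15,305; Garrison Outreach 4,003.16 → $4,003.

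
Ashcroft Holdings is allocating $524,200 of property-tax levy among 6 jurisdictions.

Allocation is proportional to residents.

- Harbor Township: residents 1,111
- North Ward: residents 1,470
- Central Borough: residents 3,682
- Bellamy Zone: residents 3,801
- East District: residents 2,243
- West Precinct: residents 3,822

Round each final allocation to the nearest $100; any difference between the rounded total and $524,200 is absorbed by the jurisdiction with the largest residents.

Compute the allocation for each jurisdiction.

Harbor Township: $36,100; North Ward: $47,800; Central Borough: $119,700; Bellamy Zone: $123,500; East District: $72,900; West Precinct: $124,200

Sum of residents: 1,111 + 1,470 + 3,682 + 3,801 + 2,243 + 3,822 = 16,129.
Unrounded shares: Harbor Township 36,108.02; North Ward 47,775.68; Central Borough 119,666.71; Bellamy Zone 123,534.27; East District 72,898.54; West Precinct 124,216.78.
At nearest $100: Harbor Township $36,100; North Ward $47,800; Central Borough $119,700; Bellamy Zone $123,500; East District $72,900; West Precinct $124,200. Sum = $524,200.
Rounded total matches; no reconciliation needed.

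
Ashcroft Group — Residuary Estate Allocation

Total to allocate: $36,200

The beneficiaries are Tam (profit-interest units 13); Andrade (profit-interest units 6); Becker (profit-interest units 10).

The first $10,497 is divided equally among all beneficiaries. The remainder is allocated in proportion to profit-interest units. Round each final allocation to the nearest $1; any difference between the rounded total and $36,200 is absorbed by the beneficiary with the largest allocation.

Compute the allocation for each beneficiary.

Tam: $15,021 | Andrade: $8,817 | Becker: $12,362

$10,497 shared equally gives $3,499 per beneficiary.
Remainder $25,703 by profit-interest units (total 29): Tam 11,522.03 → $11,522; Andrade 5,317.86 → $5,318; Becker 8,863.10 → $8,863.
Totals: Tam $3,499 + $11,522 = $15,021; Andrade $3,499 + $5,318 = $8,817; Becker $3,499 + $8,863 = $12,362.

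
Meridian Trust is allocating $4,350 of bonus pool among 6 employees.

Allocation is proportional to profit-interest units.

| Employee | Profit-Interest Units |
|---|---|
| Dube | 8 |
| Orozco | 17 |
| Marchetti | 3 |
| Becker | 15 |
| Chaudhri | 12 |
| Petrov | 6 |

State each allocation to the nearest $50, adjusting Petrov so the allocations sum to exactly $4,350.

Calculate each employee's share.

Profit-interest units total: 61.
Pro-rata amounts: Dube 8/61 × $4,350 = 570.49; Orozco 17/61 × $4,350 = 1,212.30; Marchetti 3/61 × $4,350 = 213.93; Becker 15/61 × $4,350 = 1,069.67; Chaudhri 12/61 × $4,350 = 855.74; Petrov 6/61 × $4,350 = 427.87.
At nearest $50: Dube $550; Orozco $1,200; Marchetti $200; Becker $1,050; Chaudhri $850; Petrov $450. Sum = $4,300.
Difference $4,350 − $4,300 = +$50 applied to Petrov: Petrov becomes $500.

Dube: $550 · Orozco: $1,200 · Marchetti: $200 · Becker: $1,050 · Chaudhri: $850 · Petrov: $500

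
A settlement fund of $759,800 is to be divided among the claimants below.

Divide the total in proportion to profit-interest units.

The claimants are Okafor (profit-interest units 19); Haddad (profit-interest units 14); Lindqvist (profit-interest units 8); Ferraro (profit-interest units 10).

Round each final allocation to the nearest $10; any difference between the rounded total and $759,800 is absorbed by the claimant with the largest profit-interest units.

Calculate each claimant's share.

Okafor: $283,070 · Haddad: $208,570 · Lindqvist: $119,180 · Ferraro: $148,980

Profit-interest units total: 19 + 14 + 8 + 10 = 51.
Pro-rata amounts: Okafor 283,062.75; Haddad 208,572.55; Lindqvist 119,184.31; Ferraro 148,980.39.
After rounding ($10): Okafor $283,060; Haddad $208,570; Lindqvist $119,180; Ferraro $148,980. Sum = $759,790.
Difference $759,800 − $759,790 = +$10 applied to largest profit-interest units (Okafor): Okafor becomes $283,070.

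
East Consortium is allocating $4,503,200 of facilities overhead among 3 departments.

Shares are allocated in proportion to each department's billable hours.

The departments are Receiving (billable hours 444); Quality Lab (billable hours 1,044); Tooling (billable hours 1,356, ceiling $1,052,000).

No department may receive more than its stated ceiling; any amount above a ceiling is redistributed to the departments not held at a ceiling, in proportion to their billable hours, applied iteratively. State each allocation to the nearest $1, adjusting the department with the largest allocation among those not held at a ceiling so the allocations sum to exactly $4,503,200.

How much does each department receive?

Total billable hours = 2,844.
Proportional shares (ignoring caps): Receiving 703,031.22; Quality Lab 1,653,073.42; Tooling 2,147,095.36.
Capped: Tooling ($1,052,000); remaining pool $3,451,200 reallocated over remaining billable hours 1,488.
Shares after redistribution: Receiving 1,029,793.55 → $1,029,794; Quality Lab 2,421,406.45 → $2,421,406.

Receiving: $1,029,794 | Quality Lab: $2,421,406 | Tooling: $1,052,000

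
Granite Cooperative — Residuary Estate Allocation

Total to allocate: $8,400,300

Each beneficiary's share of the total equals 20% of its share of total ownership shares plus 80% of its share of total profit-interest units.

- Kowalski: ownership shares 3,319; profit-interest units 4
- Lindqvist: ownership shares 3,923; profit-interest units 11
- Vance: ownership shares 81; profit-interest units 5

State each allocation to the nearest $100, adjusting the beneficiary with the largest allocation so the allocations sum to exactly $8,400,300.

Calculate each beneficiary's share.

Totals — ownership shares 7,323, profit-interest units 20.
Blended shares (20% ownership shares + 80% profit-interest units): Kowalski 0.2506; Lindqvist 0.5471; Vance 0.2022.
Proportional shares: Kowalski 2,105,500.84; Lindqvist 4,596,155.95; Vance 1,698,643.21.
At nearest $100: Kowalski $2,105,500; Lindqvist $4,596,200; Vance $1,698,600. Sum = $8,400,300.
Sum already equals the total — no adjustment.

Kowalski: $2,105,500; Lindqvist: $4,596,200; Vance: $1,698,600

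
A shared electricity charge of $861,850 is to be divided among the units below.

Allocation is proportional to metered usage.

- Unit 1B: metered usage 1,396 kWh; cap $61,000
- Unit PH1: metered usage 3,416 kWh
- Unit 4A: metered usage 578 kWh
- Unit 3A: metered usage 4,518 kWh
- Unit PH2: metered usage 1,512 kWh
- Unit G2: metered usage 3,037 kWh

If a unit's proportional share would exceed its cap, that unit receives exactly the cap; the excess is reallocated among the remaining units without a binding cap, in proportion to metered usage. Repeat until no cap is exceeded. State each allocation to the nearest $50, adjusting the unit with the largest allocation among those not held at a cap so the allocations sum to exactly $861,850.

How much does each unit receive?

Unit 1B: $61,000; Unit PH1: $209,450; Unit 4A: $35,450; Unit 3A: $277,050; Unit PH2: $92,700; Unit G2: $186,200

Sum of metered usage: 14,457.
Pro-rata shares before constraints: Unit 1B 83,222.15; Unit PH1 203,643.88; Unit 4A 34,457.31; Unit 3A 269,339.30; Unit PH2 90,137.46; Unit G2 181,049.90.
Held at cap: Unit 1B ($61,000); residual $800,850 reallocated over remaining metered usage 13,061.
Redistributed shares: Unit PH1 209,455.91 → $209,450; Unit 4A 35,440.72 → $35,450; Unit 3A 277,026.28 → $277,050; Unit PH2 92,709.99 → $92,700; Unit G2 186,217.09 → $186,200.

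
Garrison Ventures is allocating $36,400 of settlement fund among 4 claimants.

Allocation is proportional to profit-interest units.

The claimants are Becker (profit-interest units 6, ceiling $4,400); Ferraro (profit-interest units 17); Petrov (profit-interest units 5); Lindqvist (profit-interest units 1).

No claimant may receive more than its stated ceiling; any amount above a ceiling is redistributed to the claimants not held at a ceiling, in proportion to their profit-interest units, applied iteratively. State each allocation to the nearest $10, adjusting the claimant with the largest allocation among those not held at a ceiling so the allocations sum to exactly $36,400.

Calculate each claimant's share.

Becker: $4,400 · Ferraro: $23,650 · Petrov: $6,960 · Lindqvist: $1,390

Total profit-interest units = 29.
Proportional shares (ignoring caps): Becker 7,531.03; Ferraro 21,337.93; Petrov 6,275.86; Lindqvist 1,255.17.
Cap binds for Becker ($4,400); balance $32,000 reallocated over remaining profit-interest units 23.
Redistributed shares: Ferraro 23,652.17 → $23,650; Petrov 6,956.52 → $6,960; Lindqvist 1,391.30 → $1,390.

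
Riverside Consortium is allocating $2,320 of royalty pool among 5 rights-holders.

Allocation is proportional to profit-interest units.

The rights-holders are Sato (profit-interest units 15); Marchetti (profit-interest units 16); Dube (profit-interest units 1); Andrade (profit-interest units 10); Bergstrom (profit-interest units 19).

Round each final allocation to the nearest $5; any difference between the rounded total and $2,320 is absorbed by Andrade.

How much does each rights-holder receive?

Sato: $570 · Marchetti: $610 · Dube: $40 · Andrade: $375 · Bergstrom: $725

Combined profit-interest units = 61.
Pro-rata amounts: Sato 15/61 × $2,320 = 570.49; Marchetti 16/61 × $2,320 = 608.52; Dube 1/61 × $2,320 = 38.03; Andrade 10/61 × $2,320 = 380.33; Bergstrom 19/61 × $2,320 = 722.62.
Rounded to nearest $5: Sato $570; Marchetti $610; Dube $40; Andrade $380; Bergstrom $725. Sum = $2,325.
Difference $2,320 − $2,325 = −$5 applied to Andrade: Andrade becomes $375.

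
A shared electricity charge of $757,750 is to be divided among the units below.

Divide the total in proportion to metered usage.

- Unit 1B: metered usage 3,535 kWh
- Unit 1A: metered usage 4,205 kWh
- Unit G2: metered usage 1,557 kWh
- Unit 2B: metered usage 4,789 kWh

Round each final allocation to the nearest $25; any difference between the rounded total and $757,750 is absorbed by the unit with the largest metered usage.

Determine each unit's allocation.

Metered usage total: 3,535 + 4,205 + 1,557 + 4,789 = 14,086.
Pro-rata amounts: Unit 1B 190,163.73; Unit 1A 226,206.07; Unit G2 83,758.11; Unit 2B 257,622.09.
Rounded to nearest $25: Unit 1B $190,175; Unit 1A $226,200; Unit G2 $83,750; Unit 2B $257,625. Sum = $757,750.
Sum already equals the total — no adjustment.

Unit 1B: $190,175; Unit 1A: $226,200; Unit G2: $83,750; Unit 2B: $257,625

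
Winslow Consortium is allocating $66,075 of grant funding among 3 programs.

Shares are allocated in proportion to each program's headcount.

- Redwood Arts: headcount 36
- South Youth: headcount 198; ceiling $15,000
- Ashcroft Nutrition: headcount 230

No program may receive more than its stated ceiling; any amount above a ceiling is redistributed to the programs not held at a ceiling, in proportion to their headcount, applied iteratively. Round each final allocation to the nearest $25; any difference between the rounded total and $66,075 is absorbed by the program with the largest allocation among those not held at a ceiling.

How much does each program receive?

Redwood Arts: $6,900 · South Youth: $15,000 · Ashcroft Nutrition: $44,175

Sum of headcount: 464.
Proportional shares (ignoring caps): Redwood Arts 5,126.51; South Youth 28,195.80; Ashcroft Nutrition 32,752.69.
Held at cap: South Youth ($15,000); balance $51,075 reallocated over remaining headcount 266.
Remaining shares: Redwood Arts 6,912.41 → $6,900; Ashcroft Nutrition 44,162.59 → $44,175.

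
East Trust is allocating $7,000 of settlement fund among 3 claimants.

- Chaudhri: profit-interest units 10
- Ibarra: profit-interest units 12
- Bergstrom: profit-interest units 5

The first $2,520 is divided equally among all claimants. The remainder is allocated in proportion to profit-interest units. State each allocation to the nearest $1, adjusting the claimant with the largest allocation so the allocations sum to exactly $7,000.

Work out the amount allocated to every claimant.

Equal tier: $2,520 ÷ 3 = $840 apiece.
Remainder $4,480 by profit-interest units (total 27): Chaudhri 1,659.26 → $1,659; Ibarra 1,991.11 → $1,991; Bergstrom 829.63 → $830.
Totals: Chaudhri $840 + $1,659 = $2,499; Ibarra $840 + $1,991 = $2,831; Bergstrom $840 + $830 = $1,670.

Chaudhri: $2,499 · Ibarra: $2,831 · Bergstrom: $1,670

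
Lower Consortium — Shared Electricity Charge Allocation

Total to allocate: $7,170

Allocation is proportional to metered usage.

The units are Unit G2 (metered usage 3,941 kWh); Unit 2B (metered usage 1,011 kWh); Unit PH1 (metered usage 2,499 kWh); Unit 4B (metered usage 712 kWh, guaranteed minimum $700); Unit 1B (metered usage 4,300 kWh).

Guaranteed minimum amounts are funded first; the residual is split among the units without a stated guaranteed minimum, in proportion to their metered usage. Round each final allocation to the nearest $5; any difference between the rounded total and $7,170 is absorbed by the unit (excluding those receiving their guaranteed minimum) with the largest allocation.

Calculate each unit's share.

Minimums first: Unit 4B $700. Balance $6,470.
Balance split over remaining metered usage 11,751: Unit G2 2,169.88 → $2,170; Unit 2B 556.65 → $555; Unit PH1 1,375.93 → $1,375; Unit 1B 2,367.54 → $2,370.

Unit G2: $2,170; Unit 2B: $555; Unit PH1: $1,375; Unit 4B: $700; Unit 1B: $2,370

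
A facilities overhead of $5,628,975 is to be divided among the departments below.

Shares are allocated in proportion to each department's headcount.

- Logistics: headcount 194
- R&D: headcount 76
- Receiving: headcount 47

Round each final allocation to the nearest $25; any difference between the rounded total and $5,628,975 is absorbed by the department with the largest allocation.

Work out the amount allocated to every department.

Total headcount = 317.
Unrounded shares: Logistics 194/317 × $5,628,975 = 3,444,861.67; R&D 76/317 × $5,628,975 = 1,349,533.44; Receiving 47/317 × $5,628,975 = 834,579.89.
Rounded to nearest $25: Logistics $3,444,850; R&D $1,349,525; Receiving $834,575. Sum = $5,628,950.
Difference $5,628,975 − $5,628,950 = +$25 applied to largest allocation (Logistics): Logistics becomes $3,444,875.

Logistics: $3,444,875; R&D: $1,349,525; Receiving: $834,575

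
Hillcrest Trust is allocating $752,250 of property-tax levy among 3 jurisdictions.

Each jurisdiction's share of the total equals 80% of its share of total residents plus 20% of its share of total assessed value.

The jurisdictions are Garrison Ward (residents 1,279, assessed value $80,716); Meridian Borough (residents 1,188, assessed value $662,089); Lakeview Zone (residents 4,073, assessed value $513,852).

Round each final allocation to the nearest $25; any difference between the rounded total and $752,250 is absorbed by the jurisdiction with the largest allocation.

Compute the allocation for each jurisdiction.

Residents total 6,540; assessed value total 1,256,657.
Blended shares (80% residents + 20% assessed value): Garrison Ward 0.1693; Meridian Borough 0.2507; Lakeview Zone 0.5800.
Proportional shares: Garrison Ward 127,354.98; Meridian Borough 188,584.69; Lakeview Zone 436,310.33.
Rounded to nearest $25: Garrison Ward $127,350; Meridian Borough $188,575; Lakeview Zone $436,300. Sum = $752,225.
Difference $752,250 − $752,225 = +$25 applied to largest allocation (Lakeview Zone): Lakeview Zone becomes $436,325.

Garrison Ward: $127,350; Meridian Borough: $188,575; Lakeview Zone: $436,325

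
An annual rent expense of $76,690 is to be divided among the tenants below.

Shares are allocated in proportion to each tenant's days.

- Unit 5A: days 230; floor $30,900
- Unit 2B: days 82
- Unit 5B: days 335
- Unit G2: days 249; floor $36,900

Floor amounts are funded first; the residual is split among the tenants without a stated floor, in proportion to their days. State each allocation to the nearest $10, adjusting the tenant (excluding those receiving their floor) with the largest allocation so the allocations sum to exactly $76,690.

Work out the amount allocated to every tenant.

Fund the minimums — Unit 5A $30,900; Unit G2 $36,900. Balance $8,890.
Balance split over remaining days 417: Unit 2B 1,748.15 → $1,750; Unit 5B 7,141.85 → $7,140.

Unit 5A: $30,900 | Unit 2B: $1,750 | Unit 5B: $7,140 | Unit G2: $36,900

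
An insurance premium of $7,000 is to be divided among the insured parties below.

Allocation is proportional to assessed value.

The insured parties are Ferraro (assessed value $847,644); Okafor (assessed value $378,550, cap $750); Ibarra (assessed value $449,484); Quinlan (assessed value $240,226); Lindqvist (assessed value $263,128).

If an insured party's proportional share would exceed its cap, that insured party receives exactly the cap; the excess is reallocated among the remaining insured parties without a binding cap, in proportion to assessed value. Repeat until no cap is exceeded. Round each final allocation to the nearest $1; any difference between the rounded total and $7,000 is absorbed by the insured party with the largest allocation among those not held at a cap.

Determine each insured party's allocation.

Combined assessed value = 2,179,032.
Unconstrained shares: Ferraro 2,723.00; Okafor 1,216.07; Ibarra 1,443.94; Quinlan 771.71; Lindqvist 845.28.
Held at cap: Okafor ($750); remaining pool $6,250 reallocated over remaining assessed value 1,800,482.
Remaining shares: Ferraro 2,942.42 → $2,942; Ibarra 1,560.29 → $1,560; Quinlan 833.89 → $834; Lindqvist 913.39 → $913.
Rounding difference +$1 applied to Ferraro → $2,943.

Ferraro: $2,943; Okafor: $750; Ibarra: $1,560; Quinlan: $834; Lindqvist: $913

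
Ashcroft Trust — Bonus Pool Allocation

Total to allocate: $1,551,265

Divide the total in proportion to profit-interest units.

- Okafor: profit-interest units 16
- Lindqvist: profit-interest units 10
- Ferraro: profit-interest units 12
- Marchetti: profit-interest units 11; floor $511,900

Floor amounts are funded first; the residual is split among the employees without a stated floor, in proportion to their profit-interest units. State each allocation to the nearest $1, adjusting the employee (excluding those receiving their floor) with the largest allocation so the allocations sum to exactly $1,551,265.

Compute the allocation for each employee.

Fund the minimums — Marchetti $511,900. Balance $1,039,365.
Balance split over remaining profit-interest units 38: Okafor 437,627.37 → $437,627; Lindqvist 273,517.11 → $273,517; Ferraro 328,220.53 → $328,221.

Okafor: $437,627 | Lindqvist: $273,517 | Ferraro: $328,221 | Marchetti: $511,900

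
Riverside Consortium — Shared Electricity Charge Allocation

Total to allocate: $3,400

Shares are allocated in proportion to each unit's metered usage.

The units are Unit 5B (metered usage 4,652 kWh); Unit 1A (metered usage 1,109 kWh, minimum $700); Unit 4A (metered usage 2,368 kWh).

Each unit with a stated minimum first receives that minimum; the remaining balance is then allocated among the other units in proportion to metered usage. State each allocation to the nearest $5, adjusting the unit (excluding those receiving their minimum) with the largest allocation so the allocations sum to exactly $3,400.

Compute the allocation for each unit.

Unit 5B: $1,790 · Unit 1A: $700 · Unit 4A: $910

Minimums first: Unit 1A $700. Residual $2,700.
Residual split over remaining metered usage 7,020: Unit 5B 1,789.23 → $1,790; Unit 4A 910.77 → $910.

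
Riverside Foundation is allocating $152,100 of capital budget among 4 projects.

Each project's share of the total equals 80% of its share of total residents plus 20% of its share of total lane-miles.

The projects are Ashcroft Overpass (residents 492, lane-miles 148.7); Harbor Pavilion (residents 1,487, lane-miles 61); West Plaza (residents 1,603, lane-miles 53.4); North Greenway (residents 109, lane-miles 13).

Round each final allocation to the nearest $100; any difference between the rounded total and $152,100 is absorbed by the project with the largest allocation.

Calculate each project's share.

Ashcroft Overpass: $32,600 | Harbor Pavilion: $55,700 | West Plaza: $58,800 | North Greenway: $5,000

Residents total 3,691; lane-miles total 276.1.
Blended shares (80% residents + 20% lane-miles): Ashcroft Overpass 0.2144; Harbor Pavilion 0.3665; West Plaza 0.3861; North Greenway 0.0330.
Pro-rata amounts: Ashcroft Overpass 32,602.99; Harbor Pavilion 55,742.27; West Plaza 58,729.06; North Greenway 5,025.67.
At nearest $100: Ashcroft Overpass $32,600; Harbor Pavilion $55,700; West Plaza $58,700; North Greenway $5,000. Sum = $152,000.
Difference $152,100 − $152,000 = +$100 applied to largest allocation (West Plaza): West Plaza becomes $58,800.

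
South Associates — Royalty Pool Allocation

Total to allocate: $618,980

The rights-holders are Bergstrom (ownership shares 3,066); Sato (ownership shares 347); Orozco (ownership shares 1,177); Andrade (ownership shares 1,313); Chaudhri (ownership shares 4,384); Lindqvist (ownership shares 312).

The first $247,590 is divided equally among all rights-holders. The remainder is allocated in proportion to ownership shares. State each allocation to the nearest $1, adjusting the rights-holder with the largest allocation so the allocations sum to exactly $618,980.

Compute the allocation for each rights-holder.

Equal tier: $247,590 ÷ 6 = $41,265 apiece.
Remainder $371,390 by ownership shares (total 10,599): Bergstrom 107,432.94 → $107,433; Sato 12,158.91 → $12,159; Orozco 41,242.20 → $41,242; Andrade 46,007.65 → $46,008; Chaudhri 153,615.79 → $153,616; Lindqvist 10,932.51 → $10,933.
Rounding difference −$1 on remainder applied to Chaudhri.
Totals: Bergstrom $41,265 + $107,433 = $148,698; Sato $41,265 + $12,159 = $53,424; Orozco $41,265 + $41,242 = $82,507; Andrade $41,265 + $46,008 = $87,273; Chaudhri $41,265 + $153,615 = $194,880; Lindqvist $41,265 + $10,933 = $52,198.

Bergstrom: $148,698 | Sato: $53,424 | Orozco: $82,507 | Andrade: $87,273 | Chaudhri: $194,880 | Lindqvist: $52,198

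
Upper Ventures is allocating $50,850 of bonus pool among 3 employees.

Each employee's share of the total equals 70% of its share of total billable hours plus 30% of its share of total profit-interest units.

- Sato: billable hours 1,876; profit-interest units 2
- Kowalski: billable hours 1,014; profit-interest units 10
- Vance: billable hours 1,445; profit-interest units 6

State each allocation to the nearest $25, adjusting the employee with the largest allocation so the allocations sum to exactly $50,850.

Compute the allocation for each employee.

Sato: $17,100 | Kowalski: $16,800 | Vance: $16,950

Billable hours total 4,335; profit-interest units total 18.
Combined weights (70% billable hours + 30% profit-interest units): Sato 0.3363; Kowalski 0.3304; Vance 0.3333.
Proportional shares: Sato 17,098.97; Kowalski 16,801.03; Vance 16,950.00.
Rounded to nearest $25: Sato $17,100; Kowalski $16,800; Vance $16,950. Sum = $50,850.
No rounding difference to absorb.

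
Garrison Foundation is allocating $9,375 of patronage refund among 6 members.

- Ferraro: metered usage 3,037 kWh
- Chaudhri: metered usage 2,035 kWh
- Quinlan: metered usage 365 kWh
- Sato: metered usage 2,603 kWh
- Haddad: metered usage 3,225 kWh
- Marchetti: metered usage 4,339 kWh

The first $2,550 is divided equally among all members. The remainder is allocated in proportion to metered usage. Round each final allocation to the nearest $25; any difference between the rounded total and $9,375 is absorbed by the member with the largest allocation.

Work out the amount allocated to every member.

Ferraro: $1,750 · Chaudhri: $1,325 · Quinlan: $575 · Sato: $1,575 · Haddad: $1,825 · Marchetti: $2,325

Equal tier: $2,550 ÷ 6 = $425 apiece.
Remainder $6,825 by metered usage (total 15,604): Ferraro 1,328.35 → $1,325; Chaudhri 890.08 → $900; Quinlan 159.65 → $150; Sato 1,138.52 → $1,150; Haddad 1,410.58 → $1,400; Marchetti 1,897.83 → $1,900.
Totals: Ferraro $425 + $1,325 = $1,750; Chaudhri $425 + $900 = $1,325; Quinlan $425 + $150 = $575; Sato $425 + $1,150 = $1,575; Haddad $425 + $1,400 = $1,825; Marchetti $425 + $1,900 = $2,325.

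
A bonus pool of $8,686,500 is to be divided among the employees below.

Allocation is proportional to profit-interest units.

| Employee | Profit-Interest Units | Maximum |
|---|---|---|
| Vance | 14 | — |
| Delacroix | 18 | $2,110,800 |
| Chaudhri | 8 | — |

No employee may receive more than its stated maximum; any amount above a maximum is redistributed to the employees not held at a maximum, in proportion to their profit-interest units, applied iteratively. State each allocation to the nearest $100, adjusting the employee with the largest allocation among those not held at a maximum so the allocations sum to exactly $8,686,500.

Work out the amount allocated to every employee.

Sum of profit-interest units: 40.
Unconstrained shares: Vance 3,040,275.00; Delacroix 3,908,925.00; Chaudhri 1,737,300.00.
Held at cap: Delacroix ($2,110,800); balance $6,575,700 reallocated over remaining profit-interest units 22.
Shares after redistribution: Vance 4,184,536.36 → $4,184,500; Chaudhri 2,391,163.64 → $2,391,200.

Vance: $4,184,500 · Delacroix: $2,110,800 · Chaudhri: $2,391,200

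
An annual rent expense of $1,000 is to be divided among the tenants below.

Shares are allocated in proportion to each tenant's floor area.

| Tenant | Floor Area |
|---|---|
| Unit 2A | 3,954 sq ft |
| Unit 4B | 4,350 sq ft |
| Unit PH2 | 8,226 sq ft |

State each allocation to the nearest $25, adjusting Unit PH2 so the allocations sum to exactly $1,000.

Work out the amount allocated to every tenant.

Total floor area = 16,530.
Pro-rata amounts: Unit 2A 3,954/16,530 × $1,000 = 239.20; Unit 4B 4,350/16,530 × $1,000 = 263.16; Unit PH2 8,226/16,530 × $1,000 = 497.64.
At nearest $25: Unit 2A $250; Unit 4B $275; Unit PH2 $500. Sum = $1,025.
Difference $1,000 − $1,025 = −$25 applied to Unit PH2: Unit PH2 becomes $475.

Unit 2A: $250; Unit 4B: $275; Unit PH2: $475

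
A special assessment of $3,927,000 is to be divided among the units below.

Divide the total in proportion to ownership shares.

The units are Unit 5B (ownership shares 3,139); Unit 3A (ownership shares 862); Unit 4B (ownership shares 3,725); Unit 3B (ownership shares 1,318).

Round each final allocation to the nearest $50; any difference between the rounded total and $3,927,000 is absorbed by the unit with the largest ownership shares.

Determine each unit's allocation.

Sum of ownership shares: 9,044.
Raw shares: Unit 5B 3,139/9,044 × $3,927,000 = 1,362,986.84; Unit 3A 862/9,044 × $3,927,000 = 374,289.47; Unit 4B 3,725/9,044 × $3,927,000 = 1,617,434.21; Unit 3B 1,318/9,044 × $3,927,000 = 572,289.47.
Rounded to nearest $50: Unit 5B $1,363,000; Unit 3A $374,300; Unit 4B $1,617,450; Unit 3B $572,300. Sum = $3,927,050.
Difference $3,927,000 − $3,927,050 = −$50 applied to largest ownership shares (Unit 4B): Unit 4B becomes $1,617,400.

Unit 5B: $1,363,000; Unit 3A: $374,300; Unit 4B: $1,617,400; Unit 3B: $572,300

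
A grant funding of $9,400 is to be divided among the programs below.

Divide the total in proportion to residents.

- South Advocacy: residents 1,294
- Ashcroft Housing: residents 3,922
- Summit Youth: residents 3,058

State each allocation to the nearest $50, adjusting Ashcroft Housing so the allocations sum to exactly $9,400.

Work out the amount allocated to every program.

Total residents = 8,274.
Unrounded shares: South Advocacy 1,294/8,274 × $9,400 = 1,470.10; Ashcroft Housing 3,922/8,274 × $9,400 = 4,455.74; Summit Youth 3,058/8,274 × $9,400 = 3,474.16.
After rounding ($50): South Advocacy $1,450; Ashcroft Housing $4,450; Summit Youth $3,450. Sum = $9,350.
Difference $9,400 − $9,350 = +$50 applied to Ashcroft Housing: Ashcroft Housing becomes $4,500.

South Advocacy: $1,450; Ashcroft Housing: $4,500; Summit Youth: $3,450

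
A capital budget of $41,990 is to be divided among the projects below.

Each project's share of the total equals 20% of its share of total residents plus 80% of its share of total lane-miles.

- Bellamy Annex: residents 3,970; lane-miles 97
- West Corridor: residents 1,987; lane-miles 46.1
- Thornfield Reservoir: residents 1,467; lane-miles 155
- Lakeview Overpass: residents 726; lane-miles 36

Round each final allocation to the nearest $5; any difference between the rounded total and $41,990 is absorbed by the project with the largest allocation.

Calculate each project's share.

Residents total 8,150; lane-miles total 334.1.
Composite weights (20% residents + 80% lane-miles): Bellamy Annex 0.3297; West Corridor 0.1591; Thornfield Reservoir 0.4071; Lakeview Overpass 0.1040.
Unrounded shares: Bellamy Annex 13,843.65; West Corridor 6,682.58; Thornfield Reservoir 17,096.08; Lakeview Overpass 4,367.70.
After rounding ($5): Bellamy Annex $13,845; West Corridor $6,685; Thornfield Reservoir $17,095; Lakeview Overpass $4,370. Sum = $41,995.
Difference $41,990 − $41,995 = −$5 applied to largest allocation (Thornfield Reservoir): Thornfield Reservoir becomes $17,090.

Bellamy Annex: $13,845; West Corridor: $6,685; Thornfield Reservoir: $17,090; Lakeview Overpass: $4,370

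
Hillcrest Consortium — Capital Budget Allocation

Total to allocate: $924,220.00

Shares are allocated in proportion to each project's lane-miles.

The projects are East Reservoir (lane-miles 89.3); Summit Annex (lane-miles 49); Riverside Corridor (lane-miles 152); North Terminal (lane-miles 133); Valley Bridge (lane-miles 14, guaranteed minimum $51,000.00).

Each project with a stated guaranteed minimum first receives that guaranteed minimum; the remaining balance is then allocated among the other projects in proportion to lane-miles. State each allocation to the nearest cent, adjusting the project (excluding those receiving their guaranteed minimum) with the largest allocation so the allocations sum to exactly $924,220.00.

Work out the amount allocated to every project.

East Reservoir: $184,215.79 · Summit Annex: $101,081.46 · Riverside Corridor: $313,558.80 · North Terminal: $274,363.95 · Valley Bridge: $51,000.00

Minimums first: Valley Bridge $51,000.00. Residual $873,220.00.
Residual split over remaining lane-miles 423.3: East Reservoir 184,215.7949 → $184,215.79; Summit Annex 101,081.4552 → $101,081.46; Riverside Corridor 313,558.7999 → $313,558.80; North Terminal 274,363.9499 → $274,363.95.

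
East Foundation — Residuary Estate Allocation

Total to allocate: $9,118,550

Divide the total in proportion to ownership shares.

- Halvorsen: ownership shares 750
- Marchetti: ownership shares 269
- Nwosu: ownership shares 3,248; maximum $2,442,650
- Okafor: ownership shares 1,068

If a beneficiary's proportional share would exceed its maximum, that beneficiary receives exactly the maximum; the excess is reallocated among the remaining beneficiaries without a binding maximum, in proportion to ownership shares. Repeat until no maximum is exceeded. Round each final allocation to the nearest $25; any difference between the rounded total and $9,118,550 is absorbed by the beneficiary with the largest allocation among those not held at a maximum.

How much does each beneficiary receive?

Halvorsen: $2,399,100; Marchetti: $860,475; Nwosu: $2,442,650; Okafor: $3,416,325

Ownership shares total: 5,335.
Unconstrained shares: Halvorsen 1,281,895.50; Marchetti 459,773.19; Nwosu 5,551,462.12; Okafor 1,825,419.19.
Held at cap: Nwosu ($2,442,650); remaining pool $6,675,900 reallocated over remaining ownership shares 2,087.
Remaining shares: Halvorsen 2,399,101.58 → $2,399,100; Marchetti 860,477.77 → $860,475; Okafor 3,416,320.65 → $3,416,325.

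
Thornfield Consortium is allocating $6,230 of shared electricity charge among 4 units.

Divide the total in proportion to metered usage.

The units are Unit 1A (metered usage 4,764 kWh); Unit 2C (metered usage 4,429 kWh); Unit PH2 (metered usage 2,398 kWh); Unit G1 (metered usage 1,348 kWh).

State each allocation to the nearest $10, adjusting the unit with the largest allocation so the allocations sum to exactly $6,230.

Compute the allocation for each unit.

Unit 1A: $2,300 · Unit 2C: $2,130 · Unit PH2: $1,150 · Unit G1: $650

Metered usage total: 12,939.
Proportional shares: Unit 1A 4,764/12,939 × $6,230 = 2,293.82; Unit 2C 4,429/12,939 × $6,230 = 2,132.52; Unit PH2 2,398/12,939 × $6,230 = 1,154.61; Unit G1 1,348/12,939 × $6,230 = 649.05.
After rounding ($10): Unit 1A $2,290; Unit 2C $2,130; Unit PH2 $1,150; Unit G1 $650. Sum = $6,220.
Difference $6,230 − $6,220 = +$10 applied to largest allocation (Unit 1A): Unit 1A becomes $2,300.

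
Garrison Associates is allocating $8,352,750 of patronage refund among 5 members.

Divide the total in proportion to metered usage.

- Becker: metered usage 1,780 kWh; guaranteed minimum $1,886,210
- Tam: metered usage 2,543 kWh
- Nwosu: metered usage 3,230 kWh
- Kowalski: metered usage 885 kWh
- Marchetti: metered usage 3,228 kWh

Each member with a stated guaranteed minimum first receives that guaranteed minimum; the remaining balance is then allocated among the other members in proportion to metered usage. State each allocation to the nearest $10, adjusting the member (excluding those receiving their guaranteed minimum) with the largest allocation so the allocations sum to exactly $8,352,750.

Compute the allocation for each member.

Becker: $1,886,210 · Tam: $1,663,400 · Nwosu: $2,112,780 · Kowalski: $578,890 · Marchetti: $2,111,470

Guaranteed amounts: Becker $1,886,210. Residual $6,466,540.
Residual split over remaining metered usage 9,886: Tam 1,663,403.93 → $1,663,400; Nwosu 2,112,778.09 → $2,112,780; Kowalski 578,888.11 → $578,890; Marchetti 2,111,469.87 → $2,111,470.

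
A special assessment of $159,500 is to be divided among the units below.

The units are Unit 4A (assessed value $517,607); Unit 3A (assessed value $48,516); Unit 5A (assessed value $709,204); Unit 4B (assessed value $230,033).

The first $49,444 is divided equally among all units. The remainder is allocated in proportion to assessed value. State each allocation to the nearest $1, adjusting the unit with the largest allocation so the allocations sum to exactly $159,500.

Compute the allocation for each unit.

Unit 4A: $50,203 · Unit 3A: $15,908 · Unit 5A: $64,210 · Unit 4B: $29,179

First tranche $49,444 split equally: $12,361 each.
Remainder $110,056 by assessed value (total 1,505,360): Unit 4A 37,841.95 → $37,842; Unit 3A 3,546.98 → $3,547; Unit 5A 51,849.49 → $51,849; Unit 4B 16,817.58 → $16,818.
Totals: Unit 4A $12,361 + $37,842 = $50,203; Unit 3A $12,361 + $3,547 = $15,908; Unit 5A $12,361 + $51,849 = $64,210; Unit 4B $12,361 + $16,818 = $29,179.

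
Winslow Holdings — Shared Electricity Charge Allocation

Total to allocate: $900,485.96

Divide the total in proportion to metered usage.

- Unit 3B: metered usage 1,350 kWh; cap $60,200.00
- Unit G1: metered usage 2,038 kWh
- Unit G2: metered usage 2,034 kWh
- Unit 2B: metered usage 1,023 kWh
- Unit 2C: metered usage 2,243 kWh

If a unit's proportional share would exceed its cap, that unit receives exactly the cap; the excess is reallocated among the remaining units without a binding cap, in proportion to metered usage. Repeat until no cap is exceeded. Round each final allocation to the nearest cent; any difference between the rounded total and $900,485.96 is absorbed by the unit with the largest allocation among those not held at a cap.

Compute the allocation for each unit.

Unit 3B: $60,200.00 · Unit G1: $233,374.60 · Unit G2: $232,916.55 · Unit 2B: $117,145.34 · Unit 2C: $256,849.47

Total metered usage = 8,688.
Proportional shares (ignoring caps): Unit 3B 139,923.5780; Unit G1 211,232.7793; Unit G2 210,818.1909; Unit 2B 106,030.9780; Unit 2C 232,480.4337.
Capped: Unit 3B ($60,200.00); residual $840,285.96 reallocated over remaining metered usage 7,338.
Shares after redistribution: Unit G1 233,374.5961 → $233,374.60; Unit G2 232,916.5498 → $232,916.55; Unit 2B 117,145.3444 → $117,145.34; Unit 2C 256,849.4696 → $256,849.47.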